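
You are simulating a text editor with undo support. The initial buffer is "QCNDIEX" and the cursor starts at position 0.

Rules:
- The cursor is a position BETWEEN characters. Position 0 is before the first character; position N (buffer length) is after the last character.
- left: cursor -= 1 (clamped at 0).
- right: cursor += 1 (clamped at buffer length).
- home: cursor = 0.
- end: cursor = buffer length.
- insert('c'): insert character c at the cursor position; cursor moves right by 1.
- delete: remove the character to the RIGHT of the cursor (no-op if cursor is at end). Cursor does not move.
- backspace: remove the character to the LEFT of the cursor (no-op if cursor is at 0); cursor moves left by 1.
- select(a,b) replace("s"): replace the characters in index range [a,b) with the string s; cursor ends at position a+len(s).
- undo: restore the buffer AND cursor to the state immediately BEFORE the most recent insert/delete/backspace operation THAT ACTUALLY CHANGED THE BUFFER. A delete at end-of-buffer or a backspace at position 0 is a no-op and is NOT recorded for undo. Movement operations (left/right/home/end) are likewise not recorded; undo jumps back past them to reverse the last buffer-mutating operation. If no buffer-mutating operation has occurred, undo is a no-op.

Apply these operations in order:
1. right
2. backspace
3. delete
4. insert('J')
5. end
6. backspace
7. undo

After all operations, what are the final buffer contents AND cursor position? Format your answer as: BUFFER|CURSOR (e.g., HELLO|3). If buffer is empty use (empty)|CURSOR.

After op 1 (right): buf='QCNDIEX' cursor=1
After op 2 (backspace): buf='CNDIEX' cursor=0
After op 3 (delete): buf='NDIEX' cursor=0
After op 4 (insert('J')): buf='JNDIEX' cursor=1
After op 5 (end): buf='JNDIEX' cursor=6
After op 6 (backspace): buf='JNDIE' cursor=5
After op 7 (undo): buf='JNDIEX' cursor=6

Answer: JNDIEX|6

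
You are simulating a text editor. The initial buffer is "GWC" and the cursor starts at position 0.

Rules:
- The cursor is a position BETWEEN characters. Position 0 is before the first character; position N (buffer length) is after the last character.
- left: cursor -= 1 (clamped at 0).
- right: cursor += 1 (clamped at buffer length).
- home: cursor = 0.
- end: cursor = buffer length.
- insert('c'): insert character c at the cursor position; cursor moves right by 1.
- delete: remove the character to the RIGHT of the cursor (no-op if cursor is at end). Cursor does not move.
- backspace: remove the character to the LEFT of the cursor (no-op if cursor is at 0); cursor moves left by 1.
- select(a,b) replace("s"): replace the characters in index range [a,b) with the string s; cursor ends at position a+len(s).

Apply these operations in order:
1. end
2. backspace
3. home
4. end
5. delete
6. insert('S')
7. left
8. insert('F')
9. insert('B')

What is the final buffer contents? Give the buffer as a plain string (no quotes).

After op 1 (end): buf='GWC' cursor=3
After op 2 (backspace): buf='GW' cursor=2
After op 3 (home): buf='GW' cursor=0
After op 4 (end): buf='GW' cursor=2
After op 5 (delete): buf='GW' cursor=2
After op 6 (insert('S')): buf='GWS' cursor=3
After op 7 (left): buf='GWS' cursor=2
After op 8 (insert('F')): buf='GWFS' cursor=3
After op 9 (insert('B')): buf='GWFBS' cursor=4

Answer: GWFBS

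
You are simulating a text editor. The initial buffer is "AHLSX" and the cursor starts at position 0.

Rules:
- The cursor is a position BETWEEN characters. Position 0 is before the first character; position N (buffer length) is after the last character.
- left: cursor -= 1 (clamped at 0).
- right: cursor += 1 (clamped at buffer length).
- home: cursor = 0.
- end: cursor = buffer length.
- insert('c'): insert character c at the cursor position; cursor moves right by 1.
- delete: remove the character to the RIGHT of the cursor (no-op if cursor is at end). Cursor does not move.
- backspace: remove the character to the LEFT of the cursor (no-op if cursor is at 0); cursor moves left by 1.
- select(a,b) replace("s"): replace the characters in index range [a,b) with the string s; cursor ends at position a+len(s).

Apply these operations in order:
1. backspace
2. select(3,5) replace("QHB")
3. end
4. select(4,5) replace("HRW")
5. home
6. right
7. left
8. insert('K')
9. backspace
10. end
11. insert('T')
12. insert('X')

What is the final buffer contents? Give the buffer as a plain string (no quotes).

Answer: AHLQHRWBTX

Derivation:
After op 1 (backspace): buf='AHLSX' cursor=0
After op 2 (select(3,5) replace("QHB")): buf='AHLQHB' cursor=6
After op 3 (end): buf='AHLQHB' cursor=6
After op 4 (select(4,5) replace("HRW")): buf='AHLQHRWB' cursor=7
After op 5 (home): buf='AHLQHRWB' cursor=0
After op 6 (right): buf='AHLQHRWB' cursor=1
After op 7 (left): buf='AHLQHRWB' cursor=0
After op 8 (insert('K')): buf='KAHLQHRWB' cursor=1
After op 9 (backspace): buf='AHLQHRWB' cursor=0
After op 10 (end): buf='AHLQHRWB' cursor=8
After op 11 (insert('T')): buf='AHLQHRWBT' cursor=9
After op 12 (insert('X')): buf='AHLQHRWBTX' cursor=10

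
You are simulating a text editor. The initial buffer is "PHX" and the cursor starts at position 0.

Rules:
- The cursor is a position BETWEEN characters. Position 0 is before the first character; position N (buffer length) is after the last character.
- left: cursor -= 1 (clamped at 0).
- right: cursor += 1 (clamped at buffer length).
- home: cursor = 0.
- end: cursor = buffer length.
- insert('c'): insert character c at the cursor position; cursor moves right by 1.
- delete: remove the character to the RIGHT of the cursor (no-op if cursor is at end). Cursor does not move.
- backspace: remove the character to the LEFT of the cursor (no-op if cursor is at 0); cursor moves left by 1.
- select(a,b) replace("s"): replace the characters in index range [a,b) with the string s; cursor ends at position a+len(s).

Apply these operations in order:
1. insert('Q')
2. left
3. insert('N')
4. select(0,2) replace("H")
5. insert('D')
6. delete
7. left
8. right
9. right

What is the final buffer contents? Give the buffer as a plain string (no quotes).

After op 1 (insert('Q')): buf='QPHX' cursor=1
After op 2 (left): buf='QPHX' cursor=0
After op 3 (insert('N')): buf='NQPHX' cursor=1
After op 4 (select(0,2) replace("H")): buf='HPHX' cursor=1
After op 5 (insert('D')): buf='HDPHX' cursor=2
After op 6 (delete): buf='HDHX' cursor=2
After op 7 (left): buf='HDHX' cursor=1
After op 8 (right): buf='HDHX' cursor=2
After op 9 (right): buf='HDHX' cursor=3

Answer: HDHX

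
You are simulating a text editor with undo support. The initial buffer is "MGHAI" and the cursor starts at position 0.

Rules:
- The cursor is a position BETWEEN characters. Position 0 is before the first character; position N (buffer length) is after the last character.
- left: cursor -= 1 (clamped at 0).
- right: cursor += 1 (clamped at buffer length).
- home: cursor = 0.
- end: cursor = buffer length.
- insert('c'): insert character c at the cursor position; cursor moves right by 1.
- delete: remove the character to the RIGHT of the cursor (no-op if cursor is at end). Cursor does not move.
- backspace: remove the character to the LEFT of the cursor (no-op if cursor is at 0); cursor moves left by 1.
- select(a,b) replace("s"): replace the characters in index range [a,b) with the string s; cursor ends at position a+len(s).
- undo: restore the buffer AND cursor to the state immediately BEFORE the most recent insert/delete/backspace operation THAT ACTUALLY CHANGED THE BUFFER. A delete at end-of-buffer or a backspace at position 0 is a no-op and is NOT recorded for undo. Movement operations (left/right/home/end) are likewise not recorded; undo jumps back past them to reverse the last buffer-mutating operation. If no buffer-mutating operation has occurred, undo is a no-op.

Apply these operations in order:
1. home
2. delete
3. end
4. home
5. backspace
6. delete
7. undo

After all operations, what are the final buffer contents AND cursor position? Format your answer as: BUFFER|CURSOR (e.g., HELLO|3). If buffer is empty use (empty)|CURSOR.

After op 1 (home): buf='MGHAI' cursor=0
After op 2 (delete): buf='GHAI' cursor=0
After op 3 (end): buf='GHAI' cursor=4
After op 4 (home): buf='GHAI' cursor=0
After op 5 (backspace): buf='GHAI' cursor=0
After op 6 (delete): buf='HAI' cursor=0
After op 7 (undo): buf='GHAI' cursor=0

Answer: GHAI|0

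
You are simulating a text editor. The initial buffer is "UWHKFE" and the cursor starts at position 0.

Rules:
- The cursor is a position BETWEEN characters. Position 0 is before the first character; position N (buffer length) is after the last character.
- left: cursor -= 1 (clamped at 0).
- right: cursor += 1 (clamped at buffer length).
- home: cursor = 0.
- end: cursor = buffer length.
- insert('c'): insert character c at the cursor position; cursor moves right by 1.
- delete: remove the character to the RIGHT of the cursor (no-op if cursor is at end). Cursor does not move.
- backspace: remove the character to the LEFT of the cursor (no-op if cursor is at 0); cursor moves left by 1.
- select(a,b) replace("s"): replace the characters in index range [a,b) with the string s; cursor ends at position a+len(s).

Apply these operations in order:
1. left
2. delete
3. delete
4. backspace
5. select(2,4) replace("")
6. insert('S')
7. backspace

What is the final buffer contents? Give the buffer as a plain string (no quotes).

After op 1 (left): buf='UWHKFE' cursor=0
After op 2 (delete): buf='WHKFE' cursor=0
After op 3 (delete): buf='HKFE' cursor=0
After op 4 (backspace): buf='HKFE' cursor=0
After op 5 (select(2,4) replace("")): buf='HK' cursor=2
After op 6 (insert('S')): buf='HKS' cursor=3
After op 7 (backspace): buf='HK' cursor=2

Answer: HK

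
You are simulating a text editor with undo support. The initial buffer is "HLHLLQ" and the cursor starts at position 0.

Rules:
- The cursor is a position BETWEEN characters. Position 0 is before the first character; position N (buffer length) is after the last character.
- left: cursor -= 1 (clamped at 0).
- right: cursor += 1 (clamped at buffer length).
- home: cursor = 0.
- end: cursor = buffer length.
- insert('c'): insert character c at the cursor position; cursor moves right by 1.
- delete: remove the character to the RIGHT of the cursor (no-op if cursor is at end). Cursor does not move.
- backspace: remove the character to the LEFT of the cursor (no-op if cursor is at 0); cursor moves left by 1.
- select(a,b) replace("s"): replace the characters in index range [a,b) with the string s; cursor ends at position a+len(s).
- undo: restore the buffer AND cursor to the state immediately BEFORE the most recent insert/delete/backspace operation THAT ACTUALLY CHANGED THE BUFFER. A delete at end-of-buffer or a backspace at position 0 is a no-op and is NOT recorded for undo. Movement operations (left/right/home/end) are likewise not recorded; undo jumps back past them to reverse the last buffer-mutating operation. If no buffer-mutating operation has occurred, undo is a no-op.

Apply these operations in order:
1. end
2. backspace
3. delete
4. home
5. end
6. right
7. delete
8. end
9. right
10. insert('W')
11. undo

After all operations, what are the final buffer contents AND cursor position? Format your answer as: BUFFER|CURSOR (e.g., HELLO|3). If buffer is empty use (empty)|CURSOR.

Answer: HLHLL|5

Derivation:
After op 1 (end): buf='HLHLLQ' cursor=6
After op 2 (backspace): buf='HLHLL' cursor=5
After op 3 (delete): buf='HLHLL' cursor=5
After op 4 (home): buf='HLHLL' cursor=0
After op 5 (end): buf='HLHLL' cursor=5
After op 6 (right): buf='HLHLL' cursor=5
After op 7 (delete): buf='HLHLL' cursor=5
After op 8 (end): buf='HLHLL' cursor=5
After op 9 (right): buf='HLHLL' cursor=5
After op 10 (insert('W')): buf='HLHLLW' cursor=6
After op 11 (undo): buf='HLHLL' cursor=5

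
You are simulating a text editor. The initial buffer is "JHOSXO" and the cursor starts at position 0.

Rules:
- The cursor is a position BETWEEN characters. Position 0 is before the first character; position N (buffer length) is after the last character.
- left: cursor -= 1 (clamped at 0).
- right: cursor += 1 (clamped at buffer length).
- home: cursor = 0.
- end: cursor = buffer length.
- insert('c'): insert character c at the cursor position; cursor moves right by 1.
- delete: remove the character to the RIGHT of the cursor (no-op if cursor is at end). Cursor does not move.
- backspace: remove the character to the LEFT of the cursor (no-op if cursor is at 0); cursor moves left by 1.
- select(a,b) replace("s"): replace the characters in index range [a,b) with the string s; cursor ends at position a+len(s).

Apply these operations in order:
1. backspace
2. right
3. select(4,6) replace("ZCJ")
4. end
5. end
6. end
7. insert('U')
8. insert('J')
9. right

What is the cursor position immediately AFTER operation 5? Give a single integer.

Answer: 7

Derivation:
After op 1 (backspace): buf='JHOSXO' cursor=0
After op 2 (right): buf='JHOSXO' cursor=1
After op 3 (select(4,6) replace("ZCJ")): buf='JHOSZCJ' cursor=7
After op 4 (end): buf='JHOSZCJ' cursor=7
After op 5 (end): buf='JHOSZCJ' cursor=7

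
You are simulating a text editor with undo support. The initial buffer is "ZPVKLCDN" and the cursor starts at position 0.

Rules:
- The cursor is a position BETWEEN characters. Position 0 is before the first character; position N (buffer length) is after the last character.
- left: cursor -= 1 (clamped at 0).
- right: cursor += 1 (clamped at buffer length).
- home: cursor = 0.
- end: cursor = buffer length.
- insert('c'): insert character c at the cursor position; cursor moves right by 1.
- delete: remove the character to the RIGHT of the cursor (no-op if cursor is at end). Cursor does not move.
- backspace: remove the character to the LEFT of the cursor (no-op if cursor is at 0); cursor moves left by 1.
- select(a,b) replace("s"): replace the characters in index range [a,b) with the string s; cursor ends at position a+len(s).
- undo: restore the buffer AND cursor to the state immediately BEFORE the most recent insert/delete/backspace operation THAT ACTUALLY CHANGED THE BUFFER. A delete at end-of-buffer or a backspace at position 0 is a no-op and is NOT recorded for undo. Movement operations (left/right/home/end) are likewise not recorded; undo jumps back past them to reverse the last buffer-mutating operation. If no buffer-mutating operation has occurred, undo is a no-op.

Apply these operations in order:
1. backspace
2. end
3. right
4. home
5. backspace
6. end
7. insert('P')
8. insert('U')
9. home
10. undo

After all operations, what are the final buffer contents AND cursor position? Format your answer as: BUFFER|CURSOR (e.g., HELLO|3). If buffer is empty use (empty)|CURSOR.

Answer: ZPVKLCDNP|9

Derivation:
After op 1 (backspace): buf='ZPVKLCDN' cursor=0
After op 2 (end): buf='ZPVKLCDN' cursor=8
After op 3 (right): buf='ZPVKLCDN' cursor=8
After op 4 (home): buf='ZPVKLCDN' cursor=0
After op 5 (backspace): buf='ZPVKLCDN' cursor=0
After op 6 (end): buf='ZPVKLCDN' cursor=8
After op 7 (insert('P')): buf='ZPVKLCDNP' cursor=9
After op 8 (insert('U')): buf='ZPVKLCDNPU' cursor=10
After op 9 (home): buf='ZPVKLCDNPU' cursor=0
After op 10 (undo): buf='ZPVKLCDNP' cursor=9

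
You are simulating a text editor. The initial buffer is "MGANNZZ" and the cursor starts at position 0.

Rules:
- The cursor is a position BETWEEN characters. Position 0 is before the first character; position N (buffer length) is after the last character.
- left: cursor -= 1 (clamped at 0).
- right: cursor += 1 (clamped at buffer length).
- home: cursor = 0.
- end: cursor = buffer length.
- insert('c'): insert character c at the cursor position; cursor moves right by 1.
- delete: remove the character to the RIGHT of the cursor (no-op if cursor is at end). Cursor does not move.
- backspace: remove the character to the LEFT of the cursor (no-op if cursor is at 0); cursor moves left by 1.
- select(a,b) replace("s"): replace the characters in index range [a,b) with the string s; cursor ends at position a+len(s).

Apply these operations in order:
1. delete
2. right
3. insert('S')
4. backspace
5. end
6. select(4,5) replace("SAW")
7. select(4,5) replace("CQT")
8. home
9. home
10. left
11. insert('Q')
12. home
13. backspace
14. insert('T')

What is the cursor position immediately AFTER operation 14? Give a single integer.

After op 1 (delete): buf='GANNZZ' cursor=0
After op 2 (right): buf='GANNZZ' cursor=1
After op 3 (insert('S')): buf='GSANNZZ' cursor=2
After op 4 (backspace): buf='GANNZZ' cursor=1
After op 5 (end): buf='GANNZZ' cursor=6
After op 6 (select(4,5) replace("SAW")): buf='GANNSAWZ' cursor=7
After op 7 (select(4,5) replace("CQT")): buf='GANNCQTAWZ' cursor=7
After op 8 (home): buf='GANNCQTAWZ' cursor=0
After op 9 (home): buf='GANNCQTAWZ' cursor=0
After op 10 (left): buf='GANNCQTAWZ' cursor=0
After op 11 (insert('Q')): buf='QGANNCQTAWZ' cursor=1
After op 12 (home): buf='QGANNCQTAWZ' cursor=0
After op 13 (backspace): buf='QGANNCQTAWZ' cursor=0
After op 14 (insert('T')): buf='TQGANNCQTAWZ' cursor=1

Answer: 1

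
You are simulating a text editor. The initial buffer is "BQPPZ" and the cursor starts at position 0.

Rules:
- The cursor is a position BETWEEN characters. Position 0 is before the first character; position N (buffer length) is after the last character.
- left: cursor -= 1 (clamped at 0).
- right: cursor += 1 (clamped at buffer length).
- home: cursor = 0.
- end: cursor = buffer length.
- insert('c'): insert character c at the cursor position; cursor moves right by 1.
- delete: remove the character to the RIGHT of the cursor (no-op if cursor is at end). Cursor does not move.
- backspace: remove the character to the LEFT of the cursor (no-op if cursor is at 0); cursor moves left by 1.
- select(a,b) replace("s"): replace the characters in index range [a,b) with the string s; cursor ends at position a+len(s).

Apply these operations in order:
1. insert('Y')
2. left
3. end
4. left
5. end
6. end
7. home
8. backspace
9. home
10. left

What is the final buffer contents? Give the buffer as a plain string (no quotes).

Answer: YBQPPZ

Derivation:
After op 1 (insert('Y')): buf='YBQPPZ' cursor=1
After op 2 (left): buf='YBQPPZ' cursor=0
After op 3 (end): buf='YBQPPZ' cursor=6
After op 4 (left): buf='YBQPPZ' cursor=5
After op 5 (end): buf='YBQPPZ' cursor=6
After op 6 (end): buf='YBQPPZ' cursor=6
After op 7 (home): buf='YBQPPZ' cursor=0
After op 8 (backspace): buf='YBQPPZ' cursor=0
After op 9 (home): buf='YBQPPZ' cursor=0
After op 10 (left): buf='YBQPPZ' cursor=0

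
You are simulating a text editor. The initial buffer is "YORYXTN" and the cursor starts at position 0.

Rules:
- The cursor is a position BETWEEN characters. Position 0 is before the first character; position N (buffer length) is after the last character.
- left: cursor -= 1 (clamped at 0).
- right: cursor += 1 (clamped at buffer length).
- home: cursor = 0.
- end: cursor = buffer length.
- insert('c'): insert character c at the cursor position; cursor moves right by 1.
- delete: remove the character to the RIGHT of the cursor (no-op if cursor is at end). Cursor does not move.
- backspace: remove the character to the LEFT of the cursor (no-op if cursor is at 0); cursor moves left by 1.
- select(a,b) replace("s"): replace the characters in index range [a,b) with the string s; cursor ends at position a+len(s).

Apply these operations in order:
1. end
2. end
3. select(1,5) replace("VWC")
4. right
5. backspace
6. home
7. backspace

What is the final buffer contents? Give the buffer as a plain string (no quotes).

After op 1 (end): buf='YORYXTN' cursor=7
After op 2 (end): buf='YORYXTN' cursor=7
After op 3 (select(1,5) replace("VWC")): buf='YVWCTN' cursor=4
After op 4 (right): buf='YVWCTN' cursor=5
After op 5 (backspace): buf='YVWCN' cursor=4
After op 6 (home): buf='YVWCN' cursor=0
After op 7 (backspace): buf='YVWCN' cursor=0

Answer: YVWCN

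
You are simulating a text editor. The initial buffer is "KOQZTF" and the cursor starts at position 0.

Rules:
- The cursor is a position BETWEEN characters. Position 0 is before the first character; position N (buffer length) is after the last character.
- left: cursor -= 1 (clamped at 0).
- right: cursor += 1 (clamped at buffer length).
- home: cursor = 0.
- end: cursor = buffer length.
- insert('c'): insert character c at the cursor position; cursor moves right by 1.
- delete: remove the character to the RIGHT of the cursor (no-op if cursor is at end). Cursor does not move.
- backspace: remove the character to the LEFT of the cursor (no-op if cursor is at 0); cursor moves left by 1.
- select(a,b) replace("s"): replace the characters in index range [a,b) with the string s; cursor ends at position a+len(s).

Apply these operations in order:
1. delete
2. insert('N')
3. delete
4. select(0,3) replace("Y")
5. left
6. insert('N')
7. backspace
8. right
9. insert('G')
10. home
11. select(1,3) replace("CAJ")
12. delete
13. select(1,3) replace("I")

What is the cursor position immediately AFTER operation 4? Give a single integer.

After op 1 (delete): buf='OQZTF' cursor=0
After op 2 (insert('N')): buf='NOQZTF' cursor=1
After op 3 (delete): buf='NQZTF' cursor=1
After op 4 (select(0,3) replace("Y")): buf='YTF' cursor=1

Answer: 1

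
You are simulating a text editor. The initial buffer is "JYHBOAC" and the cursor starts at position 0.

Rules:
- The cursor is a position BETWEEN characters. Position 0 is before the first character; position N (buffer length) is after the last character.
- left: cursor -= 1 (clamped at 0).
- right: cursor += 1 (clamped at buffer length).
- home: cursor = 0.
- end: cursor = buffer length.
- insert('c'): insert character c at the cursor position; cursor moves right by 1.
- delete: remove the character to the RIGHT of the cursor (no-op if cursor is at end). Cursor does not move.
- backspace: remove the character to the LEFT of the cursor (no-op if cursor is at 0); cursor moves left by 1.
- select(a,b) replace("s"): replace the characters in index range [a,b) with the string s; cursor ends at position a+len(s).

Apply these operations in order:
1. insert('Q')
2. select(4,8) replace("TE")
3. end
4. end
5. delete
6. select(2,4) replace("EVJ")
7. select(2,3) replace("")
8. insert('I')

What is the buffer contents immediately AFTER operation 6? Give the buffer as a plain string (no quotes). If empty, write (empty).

After op 1 (insert('Q')): buf='QJYHBOAC' cursor=1
After op 2 (select(4,8) replace("TE")): buf='QJYHTE' cursor=6
After op 3 (end): buf='QJYHTE' cursor=6
After op 4 (end): buf='QJYHTE' cursor=6
After op 5 (delete): buf='QJYHTE' cursor=6
After op 6 (select(2,4) replace("EVJ")): buf='QJEVJTE' cursor=5

Answer: QJEVJTE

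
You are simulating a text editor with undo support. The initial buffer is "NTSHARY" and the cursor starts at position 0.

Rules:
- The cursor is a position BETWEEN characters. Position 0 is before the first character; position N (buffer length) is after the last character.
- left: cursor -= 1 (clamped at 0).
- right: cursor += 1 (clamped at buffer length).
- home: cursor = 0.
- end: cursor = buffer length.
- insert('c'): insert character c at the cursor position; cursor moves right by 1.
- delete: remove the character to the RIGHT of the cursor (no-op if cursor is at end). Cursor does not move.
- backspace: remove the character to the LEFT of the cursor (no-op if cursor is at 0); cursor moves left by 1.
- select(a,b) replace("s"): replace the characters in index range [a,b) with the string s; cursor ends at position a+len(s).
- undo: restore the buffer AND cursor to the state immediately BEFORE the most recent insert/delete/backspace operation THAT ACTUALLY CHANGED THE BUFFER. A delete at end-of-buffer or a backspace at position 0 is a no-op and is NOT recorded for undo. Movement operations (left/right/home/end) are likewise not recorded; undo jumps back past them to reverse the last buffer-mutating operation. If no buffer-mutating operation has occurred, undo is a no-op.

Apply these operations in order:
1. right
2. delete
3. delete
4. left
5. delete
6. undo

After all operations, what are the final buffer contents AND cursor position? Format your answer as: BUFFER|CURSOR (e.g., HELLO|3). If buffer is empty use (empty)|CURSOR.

After op 1 (right): buf='NTSHARY' cursor=1
After op 2 (delete): buf='NSHARY' cursor=1
After op 3 (delete): buf='NHARY' cursor=1
After op 4 (left): buf='NHARY' cursor=0
After op 5 (delete): buf='HARY' cursor=0
After op 6 (undo): buf='NHARY' cursor=0

Answer: NHARY|0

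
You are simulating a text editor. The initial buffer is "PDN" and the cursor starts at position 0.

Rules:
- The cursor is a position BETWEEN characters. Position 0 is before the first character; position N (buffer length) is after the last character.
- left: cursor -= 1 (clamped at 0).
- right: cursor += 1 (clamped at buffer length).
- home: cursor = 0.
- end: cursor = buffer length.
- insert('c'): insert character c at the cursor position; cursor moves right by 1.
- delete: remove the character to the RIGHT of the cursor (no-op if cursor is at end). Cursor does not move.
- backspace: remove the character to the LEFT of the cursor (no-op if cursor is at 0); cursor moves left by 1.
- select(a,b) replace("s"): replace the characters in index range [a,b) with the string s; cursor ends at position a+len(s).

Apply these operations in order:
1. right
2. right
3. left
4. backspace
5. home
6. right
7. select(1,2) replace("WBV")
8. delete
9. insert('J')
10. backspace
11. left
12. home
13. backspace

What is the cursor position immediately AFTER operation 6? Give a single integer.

After op 1 (right): buf='PDN' cursor=1
After op 2 (right): buf='PDN' cursor=2
After op 3 (left): buf='PDN' cursor=1
After op 4 (backspace): buf='DN' cursor=0
After op 5 (home): buf='DN' cursor=0
After op 6 (right): buf='DN' cursor=1

Answer: 1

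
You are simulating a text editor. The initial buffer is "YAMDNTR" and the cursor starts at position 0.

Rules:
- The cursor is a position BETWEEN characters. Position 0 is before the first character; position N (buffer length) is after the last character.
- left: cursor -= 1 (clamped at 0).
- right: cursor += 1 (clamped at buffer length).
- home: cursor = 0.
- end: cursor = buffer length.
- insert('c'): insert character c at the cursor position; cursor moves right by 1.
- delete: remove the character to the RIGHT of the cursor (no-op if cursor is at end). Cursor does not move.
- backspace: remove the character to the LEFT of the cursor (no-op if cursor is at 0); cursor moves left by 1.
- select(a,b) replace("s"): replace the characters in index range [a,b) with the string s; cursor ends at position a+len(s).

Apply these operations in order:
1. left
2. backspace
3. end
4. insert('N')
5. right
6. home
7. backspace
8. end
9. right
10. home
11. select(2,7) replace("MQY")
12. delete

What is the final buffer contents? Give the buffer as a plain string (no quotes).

After op 1 (left): buf='YAMDNTR' cursor=0
After op 2 (backspace): buf='YAMDNTR' cursor=0
After op 3 (end): buf='YAMDNTR' cursor=7
After op 4 (insert('N')): buf='YAMDNTRN' cursor=8
After op 5 (right): buf='YAMDNTRN' cursor=8
After op 6 (home): buf='YAMDNTRN' cursor=0
After op 7 (backspace): buf='YAMDNTRN' cursor=0
After op 8 (end): buf='YAMDNTRN' cursor=8
After op 9 (right): buf='YAMDNTRN' cursor=8
After op 10 (home): buf='YAMDNTRN' cursor=0
After op 11 (select(2,7) replace("MQY")): buf='YAMQYN' cursor=5
After op 12 (delete): buf='YAMQY' cursor=5

Answer: YAMQY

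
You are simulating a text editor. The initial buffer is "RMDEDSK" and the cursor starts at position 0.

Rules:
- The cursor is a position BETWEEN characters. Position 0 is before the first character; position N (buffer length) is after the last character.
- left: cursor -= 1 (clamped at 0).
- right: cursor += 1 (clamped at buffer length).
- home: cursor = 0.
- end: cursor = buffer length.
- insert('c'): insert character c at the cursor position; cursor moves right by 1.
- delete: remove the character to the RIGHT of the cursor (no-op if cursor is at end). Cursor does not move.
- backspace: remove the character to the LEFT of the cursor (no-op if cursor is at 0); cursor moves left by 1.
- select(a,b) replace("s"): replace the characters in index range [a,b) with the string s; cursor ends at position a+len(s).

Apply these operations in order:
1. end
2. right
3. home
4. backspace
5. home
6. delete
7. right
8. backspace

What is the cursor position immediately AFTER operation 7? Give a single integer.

Answer: 1

Derivation:
After op 1 (end): buf='RMDEDSK' cursor=7
After op 2 (right): buf='RMDEDSK' cursor=7
After op 3 (home): buf='RMDEDSK' cursor=0
After op 4 (backspace): buf='RMDEDSK' cursor=0
After op 5 (home): buf='RMDEDSK' cursor=0
After op 6 (delete): buf='MDEDSK' cursor=0
After op 7 (right): buf='MDEDSK' cursor=1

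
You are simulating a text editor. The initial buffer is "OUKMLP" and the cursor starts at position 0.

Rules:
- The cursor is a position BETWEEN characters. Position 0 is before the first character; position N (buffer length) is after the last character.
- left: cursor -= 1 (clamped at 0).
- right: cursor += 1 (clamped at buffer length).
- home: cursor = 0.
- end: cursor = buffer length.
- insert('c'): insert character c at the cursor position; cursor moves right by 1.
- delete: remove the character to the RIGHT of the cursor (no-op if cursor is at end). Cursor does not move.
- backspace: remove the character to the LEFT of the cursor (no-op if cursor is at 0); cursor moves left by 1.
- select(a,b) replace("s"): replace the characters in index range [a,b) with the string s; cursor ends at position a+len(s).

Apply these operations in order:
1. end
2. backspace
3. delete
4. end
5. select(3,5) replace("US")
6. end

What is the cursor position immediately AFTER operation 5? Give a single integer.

After op 1 (end): buf='OUKMLP' cursor=6
After op 2 (backspace): buf='OUKML' cursor=5
After op 3 (delete): buf='OUKML' cursor=5
After op 4 (end): buf='OUKML' cursor=5
After op 5 (select(3,5) replace("US")): buf='OUKUS' cursor=5

Answer: 5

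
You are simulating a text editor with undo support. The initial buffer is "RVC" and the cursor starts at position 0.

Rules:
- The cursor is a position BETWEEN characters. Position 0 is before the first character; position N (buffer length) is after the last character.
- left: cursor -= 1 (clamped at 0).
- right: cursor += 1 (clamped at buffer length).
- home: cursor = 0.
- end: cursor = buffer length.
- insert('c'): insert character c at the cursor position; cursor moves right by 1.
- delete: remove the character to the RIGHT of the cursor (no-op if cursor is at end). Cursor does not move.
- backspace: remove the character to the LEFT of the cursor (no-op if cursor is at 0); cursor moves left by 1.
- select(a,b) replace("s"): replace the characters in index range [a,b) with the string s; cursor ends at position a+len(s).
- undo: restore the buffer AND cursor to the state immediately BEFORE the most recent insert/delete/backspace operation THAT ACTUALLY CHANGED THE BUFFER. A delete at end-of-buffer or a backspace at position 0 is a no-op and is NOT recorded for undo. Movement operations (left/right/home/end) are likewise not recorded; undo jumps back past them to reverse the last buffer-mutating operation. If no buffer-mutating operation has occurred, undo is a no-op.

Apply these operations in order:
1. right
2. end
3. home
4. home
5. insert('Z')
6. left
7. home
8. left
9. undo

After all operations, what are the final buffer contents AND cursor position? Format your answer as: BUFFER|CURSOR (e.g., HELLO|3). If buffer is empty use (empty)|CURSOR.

After op 1 (right): buf='RVC' cursor=1
After op 2 (end): buf='RVC' cursor=3
After op 3 (home): buf='RVC' cursor=0
After op 4 (home): buf='RVC' cursor=0
After op 5 (insert('Z')): buf='ZRVC' cursor=1
After op 6 (left): buf='ZRVC' cursor=0
After op 7 (home): buf='ZRVC' cursor=0
After op 8 (left): buf='ZRVC' cursor=0
After op 9 (undo): buf='RVC' cursor=0

Answer: RVC|0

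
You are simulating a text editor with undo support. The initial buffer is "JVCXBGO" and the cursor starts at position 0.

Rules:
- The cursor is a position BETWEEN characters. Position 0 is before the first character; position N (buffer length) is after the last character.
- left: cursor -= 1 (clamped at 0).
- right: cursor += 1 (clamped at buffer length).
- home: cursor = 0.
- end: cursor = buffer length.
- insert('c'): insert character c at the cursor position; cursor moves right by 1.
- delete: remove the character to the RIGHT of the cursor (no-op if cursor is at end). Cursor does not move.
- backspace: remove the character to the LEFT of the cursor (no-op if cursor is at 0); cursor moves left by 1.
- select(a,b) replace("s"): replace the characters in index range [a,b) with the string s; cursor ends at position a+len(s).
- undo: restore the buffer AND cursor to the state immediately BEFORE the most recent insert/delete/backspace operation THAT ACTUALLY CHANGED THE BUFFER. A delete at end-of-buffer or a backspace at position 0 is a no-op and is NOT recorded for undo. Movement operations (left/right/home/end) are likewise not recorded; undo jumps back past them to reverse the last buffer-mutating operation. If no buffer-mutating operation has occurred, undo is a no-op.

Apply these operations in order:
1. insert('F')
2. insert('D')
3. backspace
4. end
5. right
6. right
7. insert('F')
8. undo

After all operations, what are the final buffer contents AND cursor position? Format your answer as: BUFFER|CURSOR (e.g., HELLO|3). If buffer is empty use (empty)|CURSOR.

After op 1 (insert('F')): buf='FJVCXBGO' cursor=1
After op 2 (insert('D')): buf='FDJVCXBGO' cursor=2
After op 3 (backspace): buf='FJVCXBGO' cursor=1
After op 4 (end): buf='FJVCXBGO' cursor=8
After op 5 (right): buf='FJVCXBGO' cursor=8
After op 6 (right): buf='FJVCXBGO' cursor=8
After op 7 (insert('F')): buf='FJVCXBGOF' cursor=9
After op 8 (undo): buf='FJVCXBGO' cursor=8

Answer: FJVCXBGO|8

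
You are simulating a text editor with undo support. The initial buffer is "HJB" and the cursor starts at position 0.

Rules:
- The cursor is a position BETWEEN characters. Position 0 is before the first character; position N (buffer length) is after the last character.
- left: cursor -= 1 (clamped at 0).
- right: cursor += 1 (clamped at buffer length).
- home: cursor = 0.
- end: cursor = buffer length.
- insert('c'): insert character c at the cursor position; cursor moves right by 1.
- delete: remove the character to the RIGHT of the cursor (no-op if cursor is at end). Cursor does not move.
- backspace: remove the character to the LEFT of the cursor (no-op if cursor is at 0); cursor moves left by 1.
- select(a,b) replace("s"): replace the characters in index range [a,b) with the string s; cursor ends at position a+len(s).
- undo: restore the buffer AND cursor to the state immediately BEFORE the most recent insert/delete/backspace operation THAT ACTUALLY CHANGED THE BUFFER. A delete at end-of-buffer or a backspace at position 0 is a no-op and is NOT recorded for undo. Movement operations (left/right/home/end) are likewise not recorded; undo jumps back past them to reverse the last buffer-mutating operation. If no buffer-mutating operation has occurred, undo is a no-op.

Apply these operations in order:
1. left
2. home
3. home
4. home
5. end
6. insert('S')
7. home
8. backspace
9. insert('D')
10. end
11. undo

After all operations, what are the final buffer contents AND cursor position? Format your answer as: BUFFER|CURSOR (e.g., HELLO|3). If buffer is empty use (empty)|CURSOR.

After op 1 (left): buf='HJB' cursor=0
After op 2 (home): buf='HJB' cursor=0
After op 3 (home): buf='HJB' cursor=0
After op 4 (home): buf='HJB' cursor=0
After op 5 (end): buf='HJB' cursor=3
After op 6 (insert('S')): buf='HJBS' cursor=4
After op 7 (home): buf='HJBS' cursor=0
After op 8 (backspace): buf='HJBS' cursor=0
After op 9 (insert('D')): buf='DHJBS' cursor=1
After op 10 (end): buf='DHJBS' cursor=5
After op 11 (undo): buf='HJBS' cursor=0

Answer: HJBS|0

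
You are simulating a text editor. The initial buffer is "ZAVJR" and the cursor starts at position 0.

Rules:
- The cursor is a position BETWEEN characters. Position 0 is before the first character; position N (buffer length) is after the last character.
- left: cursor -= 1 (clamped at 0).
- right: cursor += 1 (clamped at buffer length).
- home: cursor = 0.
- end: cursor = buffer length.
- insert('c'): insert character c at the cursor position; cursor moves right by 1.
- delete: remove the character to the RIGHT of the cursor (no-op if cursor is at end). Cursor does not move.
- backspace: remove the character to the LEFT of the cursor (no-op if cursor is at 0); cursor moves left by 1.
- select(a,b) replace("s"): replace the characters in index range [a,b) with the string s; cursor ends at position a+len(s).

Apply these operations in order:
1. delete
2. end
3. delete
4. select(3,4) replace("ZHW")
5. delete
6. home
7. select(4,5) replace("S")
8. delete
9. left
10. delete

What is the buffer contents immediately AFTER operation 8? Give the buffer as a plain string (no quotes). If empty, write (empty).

After op 1 (delete): buf='AVJR' cursor=0
After op 2 (end): buf='AVJR' cursor=4
After op 3 (delete): buf='AVJR' cursor=4
After op 4 (select(3,4) replace("ZHW")): buf='AVJZHW' cursor=6
After op 5 (delete): buf='AVJZHW' cursor=6
After op 6 (home): buf='AVJZHW' cursor=0
After op 7 (select(4,5) replace("S")): buf='AVJZSW' cursor=5
After op 8 (delete): buf='AVJZS' cursor=5

Answer: AVJZS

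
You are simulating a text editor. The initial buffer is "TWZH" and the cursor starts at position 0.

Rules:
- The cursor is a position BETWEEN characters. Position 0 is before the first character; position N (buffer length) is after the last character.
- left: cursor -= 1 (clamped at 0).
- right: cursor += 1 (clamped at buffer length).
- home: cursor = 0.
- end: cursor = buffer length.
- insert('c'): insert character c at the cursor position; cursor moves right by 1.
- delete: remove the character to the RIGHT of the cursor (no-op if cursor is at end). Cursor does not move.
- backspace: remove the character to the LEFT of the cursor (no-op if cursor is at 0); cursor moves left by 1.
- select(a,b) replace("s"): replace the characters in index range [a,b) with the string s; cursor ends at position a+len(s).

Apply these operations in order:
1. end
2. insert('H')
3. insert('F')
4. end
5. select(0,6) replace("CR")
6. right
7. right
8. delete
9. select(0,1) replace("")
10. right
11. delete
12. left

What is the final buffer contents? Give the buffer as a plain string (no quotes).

After op 1 (end): buf='TWZH' cursor=4
After op 2 (insert('H')): buf='TWZHH' cursor=5
After op 3 (insert('F')): buf='TWZHHF' cursor=6
After op 4 (end): buf='TWZHHF' cursor=6
After op 5 (select(0,6) replace("CR")): buf='CR' cursor=2
After op 6 (right): buf='CR' cursor=2
After op 7 (right): buf='CR' cursor=2
After op 8 (delete): buf='CR' cursor=2
After op 9 (select(0,1) replace("")): buf='R' cursor=0
After op 10 (right): buf='R' cursor=1
After op 11 (delete): buf='R' cursor=1
After op 12 (left): buf='R' cursor=0

Answer: R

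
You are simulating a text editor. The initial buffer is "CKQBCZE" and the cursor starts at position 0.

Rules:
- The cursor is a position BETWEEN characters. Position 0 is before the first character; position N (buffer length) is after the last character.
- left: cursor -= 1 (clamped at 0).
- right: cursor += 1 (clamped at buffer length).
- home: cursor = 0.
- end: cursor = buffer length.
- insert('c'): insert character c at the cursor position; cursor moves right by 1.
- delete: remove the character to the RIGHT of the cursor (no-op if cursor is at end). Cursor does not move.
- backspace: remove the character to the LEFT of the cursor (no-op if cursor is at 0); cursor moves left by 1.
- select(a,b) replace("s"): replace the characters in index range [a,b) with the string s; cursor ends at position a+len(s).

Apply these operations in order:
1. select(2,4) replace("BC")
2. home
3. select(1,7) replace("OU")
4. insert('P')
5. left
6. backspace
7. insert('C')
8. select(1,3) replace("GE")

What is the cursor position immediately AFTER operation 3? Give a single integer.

After op 1 (select(2,4) replace("BC")): buf='CKBCCZE' cursor=4
After op 2 (home): buf='CKBCCZE' cursor=0
After op 3 (select(1,7) replace("OU")): buf='COU' cursor=3

Answer: 3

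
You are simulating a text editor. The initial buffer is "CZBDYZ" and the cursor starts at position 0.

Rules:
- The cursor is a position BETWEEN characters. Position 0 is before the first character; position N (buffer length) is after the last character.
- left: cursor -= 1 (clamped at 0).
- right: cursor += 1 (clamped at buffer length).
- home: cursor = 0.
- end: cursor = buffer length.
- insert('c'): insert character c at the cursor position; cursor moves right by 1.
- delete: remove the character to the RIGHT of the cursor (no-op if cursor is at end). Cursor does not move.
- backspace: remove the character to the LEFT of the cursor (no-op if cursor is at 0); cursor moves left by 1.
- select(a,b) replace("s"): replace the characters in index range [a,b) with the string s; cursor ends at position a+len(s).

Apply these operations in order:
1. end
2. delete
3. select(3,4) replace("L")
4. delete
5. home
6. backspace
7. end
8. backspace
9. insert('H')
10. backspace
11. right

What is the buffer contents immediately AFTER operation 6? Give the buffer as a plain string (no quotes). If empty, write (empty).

After op 1 (end): buf='CZBDYZ' cursor=6
After op 2 (delete): buf='CZBDYZ' cursor=6
After op 3 (select(3,4) replace("L")): buf='CZBLYZ' cursor=4
After op 4 (delete): buf='CZBLZ' cursor=4
After op 5 (home): buf='CZBLZ' cursor=0
After op 6 (backspace): buf='CZBLZ' cursor=0

Answer: CZBLZ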